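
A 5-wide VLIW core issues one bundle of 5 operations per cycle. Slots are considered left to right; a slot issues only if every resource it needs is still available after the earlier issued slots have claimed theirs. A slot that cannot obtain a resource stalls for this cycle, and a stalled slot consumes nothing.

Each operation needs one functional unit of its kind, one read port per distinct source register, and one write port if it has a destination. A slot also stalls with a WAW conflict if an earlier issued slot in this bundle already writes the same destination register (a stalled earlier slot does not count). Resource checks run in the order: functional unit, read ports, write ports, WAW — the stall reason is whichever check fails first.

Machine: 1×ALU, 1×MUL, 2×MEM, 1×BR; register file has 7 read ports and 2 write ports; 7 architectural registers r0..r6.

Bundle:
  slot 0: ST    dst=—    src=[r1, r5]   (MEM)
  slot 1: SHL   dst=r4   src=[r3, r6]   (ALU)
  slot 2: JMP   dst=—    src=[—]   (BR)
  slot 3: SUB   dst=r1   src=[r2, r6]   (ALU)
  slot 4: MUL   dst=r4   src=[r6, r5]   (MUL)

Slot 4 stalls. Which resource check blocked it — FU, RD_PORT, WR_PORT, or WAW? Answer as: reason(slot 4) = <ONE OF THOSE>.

[0] MEM needs rd=2 wr=0: ok; after: ALU=1 MUL=1 MEM=1 BR=1, R=5, W=2
[1] ALU needs rd=2 wr=1: ok; after: ALU=0 MUL=1 MEM=1 BR=1, R=3, W=1
[2] BR needs rd=0 wr=0: ok; after: ALU=0 MUL=1 MEM=1 BR=0, R=3, W=1
[3] ALU needs rd=2 wr=1: FU; after: ALU=0 MUL=1 MEM=1 BR=0, R=3, W=1
[4] MUL needs rd=2 wr=1: WAW; after: ALU=0 MUL=1 MEM=1 BR=0, R=3, W=1

reason(slot 4) = WAW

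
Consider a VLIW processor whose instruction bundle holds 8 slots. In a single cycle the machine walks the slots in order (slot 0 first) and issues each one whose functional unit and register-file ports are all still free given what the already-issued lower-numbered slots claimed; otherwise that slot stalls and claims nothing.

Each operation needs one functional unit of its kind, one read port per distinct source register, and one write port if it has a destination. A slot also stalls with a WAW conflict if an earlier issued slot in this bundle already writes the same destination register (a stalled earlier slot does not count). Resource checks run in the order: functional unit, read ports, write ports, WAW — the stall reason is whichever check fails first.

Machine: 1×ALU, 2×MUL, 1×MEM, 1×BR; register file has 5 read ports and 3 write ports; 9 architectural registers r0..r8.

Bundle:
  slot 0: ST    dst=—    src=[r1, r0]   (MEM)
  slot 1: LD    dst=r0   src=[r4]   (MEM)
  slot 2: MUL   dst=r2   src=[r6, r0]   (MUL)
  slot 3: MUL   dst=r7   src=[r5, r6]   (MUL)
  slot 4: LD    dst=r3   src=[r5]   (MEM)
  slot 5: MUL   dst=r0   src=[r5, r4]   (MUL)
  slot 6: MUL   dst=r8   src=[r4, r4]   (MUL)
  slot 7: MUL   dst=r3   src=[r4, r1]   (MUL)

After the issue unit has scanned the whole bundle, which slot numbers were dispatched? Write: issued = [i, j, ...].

issued = [0, 2, 6]

#0 MEM src=r1,r0 dispatched  <A:1 Mu:2 Ld:0 B:1 rd:3 wr:3>
#1 MEM src=r4 held:FU  <A:1 Mu:2 Ld:0 B:1 rd:3 wr:3>
#2 MUL src=r6,r0 dispatched  <A:1 Mu:1 Ld:0 B:1 rd:1 wr:2>
#3 MUL src=r5,r6 held:RD_PORT  <A:1 Mu:1 Ld:0 B:1 rd:1 wr:2>
#4 MEM src=r5 held:FU  <A:1 Mu:1 Ld:0 B:1 rd:1 wr:2>
#5 MUL src=r5,r4 held:RD_PORT  <A:1 Mu:1 Ld:0 B:1 rd:1 wr:2>
#6 MUL src=r4,r4 dispatched  <A:1 Mu:0 Ld:0 B:1 rd:0 wr:1>
#7 MUL src=r4,r1 held:FU  <A:1 Mu:0 Ld:0 B:1 rd:0 wr:1>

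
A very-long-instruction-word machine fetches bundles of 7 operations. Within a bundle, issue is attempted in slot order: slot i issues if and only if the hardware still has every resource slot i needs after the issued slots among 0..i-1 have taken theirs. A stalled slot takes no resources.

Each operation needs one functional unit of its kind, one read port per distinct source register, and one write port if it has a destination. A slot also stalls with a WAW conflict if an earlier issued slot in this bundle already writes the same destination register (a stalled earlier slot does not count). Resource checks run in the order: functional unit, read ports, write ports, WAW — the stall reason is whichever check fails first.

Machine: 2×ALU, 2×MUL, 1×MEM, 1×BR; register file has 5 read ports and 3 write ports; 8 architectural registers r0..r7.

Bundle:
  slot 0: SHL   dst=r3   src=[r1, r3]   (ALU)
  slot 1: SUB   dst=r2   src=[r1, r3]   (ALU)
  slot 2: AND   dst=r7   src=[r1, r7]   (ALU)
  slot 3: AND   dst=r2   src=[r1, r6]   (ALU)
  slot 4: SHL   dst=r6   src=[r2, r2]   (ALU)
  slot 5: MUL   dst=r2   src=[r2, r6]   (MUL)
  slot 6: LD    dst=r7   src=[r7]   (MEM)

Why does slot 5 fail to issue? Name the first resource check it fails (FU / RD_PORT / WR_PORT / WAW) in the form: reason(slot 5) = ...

[0] ALU needs rd=2 wr=1: ok; after: ALU=1 MUL=2 MEM=1 BR=1, R=3, W=2
[1] ALU needs rd=2 wr=1: ok; after: ALU=0 MUL=2 MEM=1 BR=1, R=1, W=1
[2] ALU needs rd=2 wr=1: FU; after: ALU=0 MUL=2 MEM=1 BR=1, R=1, W=1
[3] ALU needs rd=2 wr=1: FU; after: ALU=0 MUL=2 MEM=1 BR=1, R=1, W=1
[4] ALU needs rd=1 wr=1: FU; after: ALU=0 MUL=2 MEM=1 BR=1, R=1, W=1
[5] MUL needs rd=2 wr=1: RD_PORT; after: ALU=0 MUL=2 MEM=1 BR=1, R=1, W=1
[6] MEM needs rd=1 wr=1: ok; after: ALU=0 MUL=2 MEM=0 BR=1, R=0, W=0

reason(slot 5) = RD_PORT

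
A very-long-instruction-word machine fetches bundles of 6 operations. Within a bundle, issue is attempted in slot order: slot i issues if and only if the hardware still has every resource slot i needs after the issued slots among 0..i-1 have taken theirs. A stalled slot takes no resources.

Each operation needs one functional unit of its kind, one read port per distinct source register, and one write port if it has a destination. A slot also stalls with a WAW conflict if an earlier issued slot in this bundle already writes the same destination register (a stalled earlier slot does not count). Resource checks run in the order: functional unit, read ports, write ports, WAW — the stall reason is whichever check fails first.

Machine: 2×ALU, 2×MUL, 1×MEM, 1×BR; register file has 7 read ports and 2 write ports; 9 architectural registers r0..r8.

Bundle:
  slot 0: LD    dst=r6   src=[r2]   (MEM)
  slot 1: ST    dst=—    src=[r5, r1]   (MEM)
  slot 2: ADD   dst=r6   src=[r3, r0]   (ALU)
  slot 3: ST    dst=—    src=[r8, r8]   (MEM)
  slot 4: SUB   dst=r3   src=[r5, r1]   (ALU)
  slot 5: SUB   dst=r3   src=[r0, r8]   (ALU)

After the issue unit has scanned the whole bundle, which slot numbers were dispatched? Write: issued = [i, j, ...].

issued = [0, 4]

#0 MEM src=r2 dispatched  <A:2 Mu:2 Ld:0 B:1 rd:6 wr:1>
#1 MEM src=r5,r1 held:FU  <A:2 Mu:2 Ld:0 B:1 rd:6 wr:1>
#2 ALU src=r3,r0 held:WAW  <A:2 Mu:2 Ld:0 B:1 rd:6 wr:1>
#3 MEM src=r8,r8 held:FU  <A:2 Mu:2 Ld:0 B:1 rd:6 wr:1>
#4 ALU src=r5,r1 dispatched  <A:1 Mu:2 Ld:0 B:1 rd:4 wr:0>
#5 ALU src=r0,r8 held:WR_PORT  <A:1 Mu:2 Ld:0 B:1 rd:4 wr:0>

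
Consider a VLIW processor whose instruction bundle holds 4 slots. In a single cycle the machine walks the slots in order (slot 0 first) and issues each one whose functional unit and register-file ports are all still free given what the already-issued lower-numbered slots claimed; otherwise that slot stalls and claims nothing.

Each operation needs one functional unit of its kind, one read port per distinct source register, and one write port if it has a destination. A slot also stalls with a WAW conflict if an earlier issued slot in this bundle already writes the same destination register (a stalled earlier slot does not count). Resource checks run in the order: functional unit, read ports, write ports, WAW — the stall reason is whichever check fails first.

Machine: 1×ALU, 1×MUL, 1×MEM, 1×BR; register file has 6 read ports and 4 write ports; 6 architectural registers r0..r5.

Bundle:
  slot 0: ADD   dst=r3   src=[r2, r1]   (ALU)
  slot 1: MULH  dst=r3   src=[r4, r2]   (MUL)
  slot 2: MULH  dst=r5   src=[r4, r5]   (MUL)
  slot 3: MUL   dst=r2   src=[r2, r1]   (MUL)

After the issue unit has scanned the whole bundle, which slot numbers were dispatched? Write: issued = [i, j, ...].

issued = [0, 2]

(0) want 1×ALU +2rd +1wr — yes → AL0|MU1|ME1|BR1|rd4|wr3
(1) want 1×MUL +2rd +1wr — WAW → AL0|MU1|ME1|BR1|rd4|wr3
(2) want 1×MUL +2rd +1wr — yes → AL0|MU0|ME1|BR1|rd2|wr2
(3) want 1×MUL +2rd +1wr — FU → AL0|MU0|ME1|BR1|rd2|wr2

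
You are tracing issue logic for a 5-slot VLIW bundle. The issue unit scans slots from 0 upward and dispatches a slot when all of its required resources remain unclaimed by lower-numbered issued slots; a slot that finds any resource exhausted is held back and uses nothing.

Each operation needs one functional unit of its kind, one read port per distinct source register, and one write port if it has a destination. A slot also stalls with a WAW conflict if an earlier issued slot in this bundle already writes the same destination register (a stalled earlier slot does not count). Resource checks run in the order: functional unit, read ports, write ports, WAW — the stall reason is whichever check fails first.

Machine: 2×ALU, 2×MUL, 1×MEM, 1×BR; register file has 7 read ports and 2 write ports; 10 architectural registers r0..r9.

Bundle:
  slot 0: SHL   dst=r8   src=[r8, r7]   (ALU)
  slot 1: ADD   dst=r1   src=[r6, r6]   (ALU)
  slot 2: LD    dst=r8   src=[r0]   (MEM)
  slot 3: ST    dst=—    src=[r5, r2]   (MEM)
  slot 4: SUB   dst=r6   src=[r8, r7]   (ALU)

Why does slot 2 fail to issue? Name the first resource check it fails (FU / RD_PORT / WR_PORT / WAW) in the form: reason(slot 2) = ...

reason(slot 2) = WR_PORT

#0 ALU src=r8,r7 dispatched  <A:1 Mu:2 Ld:1 B:1 rd:5 wr:1>
#1 ALU src=r6,r6 dispatched  <A:0 Mu:2 Ld:1 B:1 rd:4 wr:0>
#2 MEM src=r0 held:WR_PORT  <A:0 Mu:2 Ld:1 B:1 rd:4 wr:0>
#3 MEM src=r5,r2 dispatched  <A:0 Mu:2 Ld:0 B:1 rd:2 wr:0>
#4 ALU src=r8,r7 held:FU  <A:0 Mu:2 Ld:0 B:1 rd:2 wr:0>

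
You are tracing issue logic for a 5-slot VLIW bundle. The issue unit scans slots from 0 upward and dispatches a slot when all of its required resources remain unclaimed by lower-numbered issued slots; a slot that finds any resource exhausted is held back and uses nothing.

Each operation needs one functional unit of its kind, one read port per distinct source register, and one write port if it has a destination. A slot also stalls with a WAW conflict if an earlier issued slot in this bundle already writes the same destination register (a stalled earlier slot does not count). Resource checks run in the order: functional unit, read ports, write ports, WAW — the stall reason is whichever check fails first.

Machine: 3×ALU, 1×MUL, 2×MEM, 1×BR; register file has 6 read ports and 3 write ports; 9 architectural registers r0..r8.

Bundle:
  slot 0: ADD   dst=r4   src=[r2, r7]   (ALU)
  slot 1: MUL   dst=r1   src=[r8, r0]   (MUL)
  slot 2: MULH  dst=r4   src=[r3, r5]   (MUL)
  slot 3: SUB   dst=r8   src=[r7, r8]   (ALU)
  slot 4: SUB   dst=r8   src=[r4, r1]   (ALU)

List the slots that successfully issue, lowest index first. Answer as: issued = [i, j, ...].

(0) want 1×ALU +2rd +1wr — yes → AL2|MU1|ME2|BR1|rd4|wr2
(1) want 1×MUL +2rd +1wr — yes → AL2|MU0|ME2|BR1|rd2|wr1
(2) want 1×MUL +2rd +1wr — FU → AL2|MU0|ME2|BR1|rd2|wr1
(3) want 1×ALU +2rd +1wr — yes → AL1|MU0|ME2|BR1|rd0|wr0
(4) want 1×ALU +2rd +1wr — RD_PORT → AL1|MU0|ME2|BR1|rd0|wr0

issued = [0, 1, 3]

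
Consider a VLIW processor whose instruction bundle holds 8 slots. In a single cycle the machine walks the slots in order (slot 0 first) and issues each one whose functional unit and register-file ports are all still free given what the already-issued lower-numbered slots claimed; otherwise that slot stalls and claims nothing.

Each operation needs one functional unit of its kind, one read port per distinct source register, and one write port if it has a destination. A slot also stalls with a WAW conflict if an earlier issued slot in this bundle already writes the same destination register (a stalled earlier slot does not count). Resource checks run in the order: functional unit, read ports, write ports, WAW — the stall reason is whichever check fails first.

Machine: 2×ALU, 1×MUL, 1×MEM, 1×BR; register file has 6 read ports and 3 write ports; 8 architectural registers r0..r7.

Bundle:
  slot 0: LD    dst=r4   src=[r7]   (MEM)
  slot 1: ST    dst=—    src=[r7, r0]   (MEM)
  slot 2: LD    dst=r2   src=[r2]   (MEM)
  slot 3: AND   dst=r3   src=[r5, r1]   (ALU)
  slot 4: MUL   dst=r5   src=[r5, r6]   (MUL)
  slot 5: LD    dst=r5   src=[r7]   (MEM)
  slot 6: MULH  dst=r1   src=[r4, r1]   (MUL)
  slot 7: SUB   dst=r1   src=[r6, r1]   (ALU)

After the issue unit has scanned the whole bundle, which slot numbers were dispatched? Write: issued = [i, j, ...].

issued = [0, 3, 4]

  0. MEM→r4 ⇒ go  {2A/1Mu/0Ld/1B | 5r 2w}
  1. MEM ⇒ no(FU)  {2A/1Mu/0Ld/1B | 5r 2w}
  2. MEM→r2 ⇒ no(FU)  {2A/1Mu/0Ld/1B | 5r 2w}
  3. ALU→r3 ⇒ go  {1A/1Mu/0Ld/1B | 3r 1w}
  4. MUL→r5 ⇒ go  {1A/0Mu/0Ld/1B | 1r 0w}
  5. MEM→r5 ⇒ no(FU)  {1A/0Mu/0Ld/1B | 1r 0w}
  6. MUL→r1 ⇒ no(FU)  {1A/0Mu/0Ld/1B | 1r 0w}
  7. ALU→r1 ⇒ no(RD_PORT)  {1A/0Mu/0Ld/1B | 1r 0w}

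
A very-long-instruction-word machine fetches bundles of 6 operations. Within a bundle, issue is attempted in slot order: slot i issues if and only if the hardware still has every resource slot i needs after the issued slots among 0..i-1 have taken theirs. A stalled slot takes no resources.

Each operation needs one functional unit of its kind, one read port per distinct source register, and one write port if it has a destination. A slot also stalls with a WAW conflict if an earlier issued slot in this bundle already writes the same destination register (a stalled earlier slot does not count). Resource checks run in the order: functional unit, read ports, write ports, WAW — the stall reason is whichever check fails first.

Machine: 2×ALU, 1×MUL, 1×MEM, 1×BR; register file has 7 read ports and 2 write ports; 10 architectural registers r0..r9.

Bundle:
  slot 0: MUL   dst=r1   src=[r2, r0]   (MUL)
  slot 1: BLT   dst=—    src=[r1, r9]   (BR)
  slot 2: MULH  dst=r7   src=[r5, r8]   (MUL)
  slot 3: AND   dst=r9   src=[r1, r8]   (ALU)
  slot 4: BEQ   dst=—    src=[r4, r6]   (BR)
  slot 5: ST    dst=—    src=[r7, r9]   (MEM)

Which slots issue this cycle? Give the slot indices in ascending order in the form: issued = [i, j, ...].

issued = [0, 1, 3]

[0] MUL needs rd=2 wr=1: ok; after: ALU=2 MUL=0 MEM=1 BR=1, R=5, W=1
[1] BR needs rd=2 wr=0: ok; after: ALU=2 MUL=0 MEM=1 BR=0, R=3, W=1
[2] MUL needs rd=2 wr=1: FU; after: ALU=2 MUL=0 MEM=1 BR=0, R=3, W=1
[3] ALU needs rd=2 wr=1: ok; after: ALU=1 MUL=0 MEM=1 BR=0, R=1, W=0
[4] BR needs rd=2 wr=0: FU; after: ALU=1 MUL=0 MEM=1 BR=0, R=1, W=0
[5] MEM needs rd=2 wr=0: RD_PORT; after: ALU=1 MUL=0 MEM=1 BR=0, R=1, W=0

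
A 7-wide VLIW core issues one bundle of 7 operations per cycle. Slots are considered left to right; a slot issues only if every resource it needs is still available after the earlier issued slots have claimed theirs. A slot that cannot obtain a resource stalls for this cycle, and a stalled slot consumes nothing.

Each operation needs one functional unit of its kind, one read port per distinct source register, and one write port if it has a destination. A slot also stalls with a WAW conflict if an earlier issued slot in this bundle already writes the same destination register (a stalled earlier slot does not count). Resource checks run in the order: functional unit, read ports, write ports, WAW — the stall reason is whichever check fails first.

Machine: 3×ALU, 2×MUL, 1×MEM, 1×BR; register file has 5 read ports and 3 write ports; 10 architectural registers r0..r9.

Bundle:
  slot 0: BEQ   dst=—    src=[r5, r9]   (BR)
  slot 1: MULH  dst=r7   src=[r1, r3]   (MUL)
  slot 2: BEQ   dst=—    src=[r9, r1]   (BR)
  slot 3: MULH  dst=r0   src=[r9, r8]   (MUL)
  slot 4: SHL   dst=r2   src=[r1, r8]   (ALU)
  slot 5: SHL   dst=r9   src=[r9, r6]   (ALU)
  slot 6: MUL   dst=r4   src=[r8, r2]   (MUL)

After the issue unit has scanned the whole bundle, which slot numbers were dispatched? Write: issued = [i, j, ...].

issued = [0, 1]

slot 0 (BR): ISSUE — free A3,Mu2,Ld1,B0 rp3 wp3
slot 1 (MUL): ISSUE — free A3,Mu1,Ld1,B0 rp1 wp2
slot 2 (BR): stall FU — free A3,Mu1,Ld1,B0 rp1 wp2
slot 3 (MUL): stall RD_PORT — free A3,Mu1,Ld1,B0 rp1 wp2
slot 4 (ALU): stall RD_PORT — free A3,Mu1,Ld1,B0 rp1 wp2
slot 5 (ALU): stall RD_PORT — free A3,Mu1,Ld1,B0 rp1 wp2
slot 6 (MUL): stall RD_PORT — free A3,Mu1,Ld1,B0 rp1 wp2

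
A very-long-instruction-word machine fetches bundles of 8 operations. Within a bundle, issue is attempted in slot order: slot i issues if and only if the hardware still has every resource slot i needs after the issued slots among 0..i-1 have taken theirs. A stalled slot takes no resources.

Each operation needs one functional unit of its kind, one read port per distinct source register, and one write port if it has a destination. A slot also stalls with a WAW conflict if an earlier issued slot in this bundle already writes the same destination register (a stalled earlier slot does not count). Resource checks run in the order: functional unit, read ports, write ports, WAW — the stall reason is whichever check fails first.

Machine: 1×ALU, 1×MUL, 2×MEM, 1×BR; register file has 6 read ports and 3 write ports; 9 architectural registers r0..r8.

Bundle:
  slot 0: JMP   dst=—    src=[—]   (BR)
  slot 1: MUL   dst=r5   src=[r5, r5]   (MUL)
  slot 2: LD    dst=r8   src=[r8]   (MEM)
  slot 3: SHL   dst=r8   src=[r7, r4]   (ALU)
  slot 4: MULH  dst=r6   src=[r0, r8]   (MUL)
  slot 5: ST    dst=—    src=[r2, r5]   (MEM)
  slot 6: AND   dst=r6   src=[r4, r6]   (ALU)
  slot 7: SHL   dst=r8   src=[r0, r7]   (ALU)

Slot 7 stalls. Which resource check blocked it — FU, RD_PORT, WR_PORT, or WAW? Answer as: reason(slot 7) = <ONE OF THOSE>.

[0] BR needs rd=0 wr=0: ok; after: ALU=1 MUL=1 MEM=2 BR=0, R=6, W=3
[1] MUL needs rd=1 wr=1: ok; after: ALU=1 MUL=0 MEM=2 BR=0, R=5, W=2
[2] MEM needs rd=1 wr=1: ok; after: ALU=1 MUL=0 MEM=1 BR=0, R=4, W=1
[3] ALU needs rd=2 wr=1: WAW; after: ALU=1 MUL=0 MEM=1 BR=0, R=4, W=1
[4] MUL needs rd=2 wr=1: FU; after: ALU=1 MUL=0 MEM=1 BR=0, R=4, W=1
[5] MEM needs rd=2 wr=0: ok; after: ALU=1 MUL=0 MEM=0 BR=0, R=2, W=1
[6] ALU needs rd=2 wr=1: ok; after: ALU=0 MUL=0 MEM=0 BR=0, R=0, W=0
[7] ALU needs rd=2 wr=1: FU; after: ALU=0 MUL=0 MEM=0 BR=0, R=0, W=0

reason(slot 7) = FU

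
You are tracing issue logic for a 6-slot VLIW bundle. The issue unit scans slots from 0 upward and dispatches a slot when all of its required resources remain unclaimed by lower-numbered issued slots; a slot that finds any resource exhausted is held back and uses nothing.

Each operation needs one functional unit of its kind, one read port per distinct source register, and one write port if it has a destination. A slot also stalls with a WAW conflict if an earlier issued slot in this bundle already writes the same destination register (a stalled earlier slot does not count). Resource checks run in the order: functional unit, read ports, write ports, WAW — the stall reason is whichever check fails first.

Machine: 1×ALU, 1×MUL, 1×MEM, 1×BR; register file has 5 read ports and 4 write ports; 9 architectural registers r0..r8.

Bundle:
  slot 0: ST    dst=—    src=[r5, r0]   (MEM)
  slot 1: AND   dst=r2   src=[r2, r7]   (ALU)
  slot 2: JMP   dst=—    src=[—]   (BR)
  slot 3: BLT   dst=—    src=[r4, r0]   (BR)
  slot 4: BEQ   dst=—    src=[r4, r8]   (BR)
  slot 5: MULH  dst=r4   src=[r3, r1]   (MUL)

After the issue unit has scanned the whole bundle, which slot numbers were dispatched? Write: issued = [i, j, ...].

issued = [0, 1, 2]

  0. MEM ⇒ go  {1A/1Mu/0Ld/1B | 3r 4w}
  1. ALU→r2 ⇒ go  {0A/1Mu/0Ld/1B | 1r 3w}
  2. BR ⇒ go  {0A/1Mu/0Ld/0B | 1r 3w}
  3. BR ⇒ no(FU)  {0A/1Mu/0Ld/0B | 1r 3w}
  4. BR ⇒ no(FU)  {0A/1Mu/0Ld/0B | 1r 3w}
  5. MUL→r4 ⇒ no(RD_PORT)  {0A/1Mu/0Ld/0B | 1r 3w}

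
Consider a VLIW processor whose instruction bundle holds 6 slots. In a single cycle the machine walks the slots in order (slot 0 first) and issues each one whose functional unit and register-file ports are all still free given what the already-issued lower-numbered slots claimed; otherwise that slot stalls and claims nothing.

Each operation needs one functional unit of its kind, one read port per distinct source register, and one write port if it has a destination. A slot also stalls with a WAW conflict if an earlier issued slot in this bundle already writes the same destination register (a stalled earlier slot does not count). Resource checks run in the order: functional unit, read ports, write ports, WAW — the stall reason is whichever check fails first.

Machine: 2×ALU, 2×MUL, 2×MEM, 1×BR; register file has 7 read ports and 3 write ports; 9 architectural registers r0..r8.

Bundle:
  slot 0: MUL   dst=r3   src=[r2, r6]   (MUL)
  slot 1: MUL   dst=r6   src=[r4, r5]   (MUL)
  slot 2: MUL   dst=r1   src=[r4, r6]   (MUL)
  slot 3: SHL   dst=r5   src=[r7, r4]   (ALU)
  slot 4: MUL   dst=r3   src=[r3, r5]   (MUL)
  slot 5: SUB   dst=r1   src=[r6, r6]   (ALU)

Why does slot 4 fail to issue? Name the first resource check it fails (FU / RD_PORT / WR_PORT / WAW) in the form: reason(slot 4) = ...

reason(slot 4) = FU

  0. MUL→r3 ⇒ go  {2A/1Mu/2Ld/1B | 5r 2w}
  1. MUL→r6 ⇒ go  {2A/0Mu/2Ld/1B | 3r 1w}
  2. MUL→r1 ⇒ no(FU)  {2A/0Mu/2Ld/1B | 3r 1w}
  3. ALU→r5 ⇒ go  {1A/0Mu/2Ld/1B | 1r 0w}
  4. MUL→r3 ⇒ no(FU)  {1A/0Mu/2Ld/1B | 1r 0w}
  5. ALU→r1 ⇒ no(WR_PORT)  {1A/0Mu/2Ld/1B | 1r 0w}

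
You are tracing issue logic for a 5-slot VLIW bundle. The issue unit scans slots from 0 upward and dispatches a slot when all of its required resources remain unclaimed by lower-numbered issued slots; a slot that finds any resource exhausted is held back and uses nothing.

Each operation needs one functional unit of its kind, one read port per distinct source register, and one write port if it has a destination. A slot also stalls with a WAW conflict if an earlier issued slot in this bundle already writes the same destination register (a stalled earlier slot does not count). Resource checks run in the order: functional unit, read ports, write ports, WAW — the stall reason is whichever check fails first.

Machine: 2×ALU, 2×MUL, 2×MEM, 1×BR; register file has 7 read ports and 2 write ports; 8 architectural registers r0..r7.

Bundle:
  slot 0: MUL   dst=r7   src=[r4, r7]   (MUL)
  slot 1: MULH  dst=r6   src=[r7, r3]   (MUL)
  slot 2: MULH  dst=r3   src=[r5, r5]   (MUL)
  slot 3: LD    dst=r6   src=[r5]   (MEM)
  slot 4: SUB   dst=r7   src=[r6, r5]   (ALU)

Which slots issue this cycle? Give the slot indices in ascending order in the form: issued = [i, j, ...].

  0. MUL→r7 ⇒ go  {2A/1Mu/2Ld/1B | 5r 1w}
  1. MUL→r6 ⇒ go  {2A/0Mu/2Ld/1B | 3r 0w}
  2. MUL→r3 ⇒ no(FU)  {2A/0Mu/2Ld/1B | 3r 0w}
  3. MEM→r6 ⇒ no(WR_PORT)  {2A/0Mu/2Ld/1B | 3r 0w}
  4. ALU→r7 ⇒ no(WR_PORT)  {2A/0Mu/2Ld/1B | 3r 0w}

issued = [0, 1]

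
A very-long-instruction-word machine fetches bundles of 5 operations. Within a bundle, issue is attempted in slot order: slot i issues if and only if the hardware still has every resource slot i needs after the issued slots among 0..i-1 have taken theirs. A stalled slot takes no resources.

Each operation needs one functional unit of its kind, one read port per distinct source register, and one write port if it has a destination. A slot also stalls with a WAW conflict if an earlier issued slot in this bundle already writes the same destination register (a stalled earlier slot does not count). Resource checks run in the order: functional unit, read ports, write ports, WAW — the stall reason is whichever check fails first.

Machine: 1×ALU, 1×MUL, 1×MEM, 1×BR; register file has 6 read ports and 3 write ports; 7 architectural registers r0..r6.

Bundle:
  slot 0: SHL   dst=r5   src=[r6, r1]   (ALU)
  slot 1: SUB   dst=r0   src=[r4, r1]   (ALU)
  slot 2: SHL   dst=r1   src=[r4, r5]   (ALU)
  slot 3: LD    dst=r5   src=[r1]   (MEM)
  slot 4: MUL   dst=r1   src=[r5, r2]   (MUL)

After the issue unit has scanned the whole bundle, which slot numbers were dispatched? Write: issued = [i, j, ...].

slot 0 (ALU): ISSUE — free A0,Mu1,Ld1,B1 rp4 wp2
slot 1 (ALU): stall FU — free A0,Mu1,Ld1,B1 rp4 wp2
slot 2 (ALU): stall FU — free A0,Mu1,Ld1,B1 rp4 wp2
slot 3 (MEM): stall WAW — free A0,Mu1,Ld1,B1 rp4 wp2
slot 4 (MUL): ISSUE — free A0,Mu0,Ld1,B1 rp2 wp1

issued = [0, 4]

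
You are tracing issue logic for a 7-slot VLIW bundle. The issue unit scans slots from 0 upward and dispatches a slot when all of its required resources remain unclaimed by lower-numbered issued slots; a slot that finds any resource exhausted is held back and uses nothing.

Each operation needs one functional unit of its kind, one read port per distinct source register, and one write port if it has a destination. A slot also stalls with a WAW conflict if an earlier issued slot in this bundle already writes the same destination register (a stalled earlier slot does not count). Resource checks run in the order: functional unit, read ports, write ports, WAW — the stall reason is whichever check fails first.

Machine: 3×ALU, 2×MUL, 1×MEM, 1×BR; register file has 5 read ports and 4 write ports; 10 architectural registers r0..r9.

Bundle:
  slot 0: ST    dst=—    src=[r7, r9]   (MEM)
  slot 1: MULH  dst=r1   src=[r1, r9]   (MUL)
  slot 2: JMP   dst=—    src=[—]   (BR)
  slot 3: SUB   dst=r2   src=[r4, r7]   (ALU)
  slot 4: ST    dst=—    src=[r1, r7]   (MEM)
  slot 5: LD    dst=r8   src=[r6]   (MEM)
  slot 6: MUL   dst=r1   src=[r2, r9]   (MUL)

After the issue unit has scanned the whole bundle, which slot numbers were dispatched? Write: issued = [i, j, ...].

issued = [0, 1, 2]

  0. MEM ⇒ go  {3A/2Mu/0Ld/1B | 3r 4w}
  1. MUL→r1 ⇒ go  {3A/1Mu/0Ld/1B | 1r 3w}
  2. BR ⇒ go  {3A/1Mu/0Ld/0B | 1r 3w}
  3. ALU→r2 ⇒ no(RD_PORT)  {3A/1Mu/0Ld/0B | 1r 3w}
  4. MEM ⇒ no(FU)  {3A/1Mu/0Ld/0B | 1r 3w}
  5. MEM→r8 ⇒ no(FU)  {3A/1Mu/0Ld/0B | 1r 3w}
  6. MUL→r1 ⇒ no(RD_PORT)  {3A/1Mu/0Ld/0B | 1r 3w}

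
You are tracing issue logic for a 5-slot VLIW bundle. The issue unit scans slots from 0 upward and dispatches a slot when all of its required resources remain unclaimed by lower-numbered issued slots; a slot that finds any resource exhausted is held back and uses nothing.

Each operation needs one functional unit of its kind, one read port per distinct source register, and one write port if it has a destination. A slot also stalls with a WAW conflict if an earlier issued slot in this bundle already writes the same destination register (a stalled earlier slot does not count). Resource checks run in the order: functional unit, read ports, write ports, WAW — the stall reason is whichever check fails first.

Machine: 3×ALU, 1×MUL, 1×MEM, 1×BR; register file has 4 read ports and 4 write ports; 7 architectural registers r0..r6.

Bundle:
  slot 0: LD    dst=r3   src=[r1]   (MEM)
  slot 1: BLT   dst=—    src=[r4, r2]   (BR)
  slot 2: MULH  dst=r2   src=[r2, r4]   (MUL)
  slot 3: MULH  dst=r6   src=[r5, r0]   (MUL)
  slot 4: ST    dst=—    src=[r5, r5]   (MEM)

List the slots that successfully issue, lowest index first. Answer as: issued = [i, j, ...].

[0] MEM needs rd=1 wr=1: ok; after: ALU=3 MUL=1 MEM=0 BR=1, R=3, W=3
[1] BR needs rd=2 wr=0: ok; after: ALU=3 MUL=1 MEM=0 BR=0, R=1, W=3
[2] MUL needs rd=2 wr=1: RD_PORT; after: ALU=3 MUL=1 MEM=0 BR=0, R=1, W=3
[3] MUL needs rd=2 wr=1: RD_PORT; after: ALU=3 MUL=1 MEM=0 BR=0, R=1, W=3
[4] MEM needs rd=1 wr=0: FU; after: ALU=3 MUL=1 MEM=0 BR=0, R=1, W=3

issued = [0, 1]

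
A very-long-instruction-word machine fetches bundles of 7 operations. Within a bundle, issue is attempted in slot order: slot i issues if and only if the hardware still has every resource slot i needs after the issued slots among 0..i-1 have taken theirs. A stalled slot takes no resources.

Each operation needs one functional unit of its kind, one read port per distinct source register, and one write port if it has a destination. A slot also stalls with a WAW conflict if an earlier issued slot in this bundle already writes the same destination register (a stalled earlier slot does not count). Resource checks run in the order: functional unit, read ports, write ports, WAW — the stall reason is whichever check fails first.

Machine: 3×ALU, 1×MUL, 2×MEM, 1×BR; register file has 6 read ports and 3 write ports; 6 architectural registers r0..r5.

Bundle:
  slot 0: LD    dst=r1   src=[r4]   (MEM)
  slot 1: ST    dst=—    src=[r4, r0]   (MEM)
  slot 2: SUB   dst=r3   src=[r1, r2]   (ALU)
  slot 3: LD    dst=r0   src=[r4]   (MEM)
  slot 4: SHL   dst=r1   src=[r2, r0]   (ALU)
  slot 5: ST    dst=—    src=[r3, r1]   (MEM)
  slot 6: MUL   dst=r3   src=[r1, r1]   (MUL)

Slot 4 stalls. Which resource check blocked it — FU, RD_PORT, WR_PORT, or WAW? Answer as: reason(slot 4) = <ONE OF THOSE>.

  0. MEM→r1 ⇒ go  {3A/1Mu/1Ld/1B | 5r 2w}
  1. MEM ⇒ go  {3A/1Mu/0Ld/1B | 3r 2w}
  2. ALU→r3 ⇒ go  {2A/1Mu/0Ld/1B | 1r 1w}
  3. MEM→r0 ⇒ no(FU)  {2A/1Mu/0Ld/1B | 1r 1w}
  4. ALU→r1 ⇒ no(RD_PORT)  {2A/1Mu/0Ld/1B | 1r 1w}
  5. MEM ⇒ no(FU)  {2A/1Mu/0Ld/1B | 1r 1w}
  6. MUL→r3 ⇒ no(WAW)  {2A/1Mu/0Ld/1B | 1r 1w}

reason(slot 4) = RD_PORT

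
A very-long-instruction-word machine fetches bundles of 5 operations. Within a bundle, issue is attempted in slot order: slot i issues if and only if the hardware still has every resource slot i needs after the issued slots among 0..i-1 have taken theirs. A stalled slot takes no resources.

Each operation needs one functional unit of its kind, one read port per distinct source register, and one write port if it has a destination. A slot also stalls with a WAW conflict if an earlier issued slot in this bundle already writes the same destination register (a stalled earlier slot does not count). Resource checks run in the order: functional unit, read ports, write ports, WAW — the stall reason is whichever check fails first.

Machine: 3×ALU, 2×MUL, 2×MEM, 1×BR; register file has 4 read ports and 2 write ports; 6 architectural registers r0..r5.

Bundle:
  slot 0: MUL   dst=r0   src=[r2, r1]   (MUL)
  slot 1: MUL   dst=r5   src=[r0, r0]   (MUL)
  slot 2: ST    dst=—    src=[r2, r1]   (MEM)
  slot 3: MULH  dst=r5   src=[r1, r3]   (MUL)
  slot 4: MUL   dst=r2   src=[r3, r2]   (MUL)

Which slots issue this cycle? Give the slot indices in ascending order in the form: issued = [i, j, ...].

(0) want 1×MUL +2rd +1wr — yes → AL3|MU1|ME2|BR1|rd2|wr1
(1) want 1×MUL +1rd +1wr — yes → AL3|MU0|ME2|BR1|rd1|wr0
(2) want 1×MEM +2rd +0wr — RD_PORT → AL3|MU0|ME2|BR1|rd1|wr0
(3) want 1×MUL +2rd +1wr — FU → AL3|MU0|ME2|BR1|rd1|wr0
(4) want 1×MUL +2rd +1wr — FU → AL3|MU0|ME2|BR1|rd1|wr0

issued = [0, 1]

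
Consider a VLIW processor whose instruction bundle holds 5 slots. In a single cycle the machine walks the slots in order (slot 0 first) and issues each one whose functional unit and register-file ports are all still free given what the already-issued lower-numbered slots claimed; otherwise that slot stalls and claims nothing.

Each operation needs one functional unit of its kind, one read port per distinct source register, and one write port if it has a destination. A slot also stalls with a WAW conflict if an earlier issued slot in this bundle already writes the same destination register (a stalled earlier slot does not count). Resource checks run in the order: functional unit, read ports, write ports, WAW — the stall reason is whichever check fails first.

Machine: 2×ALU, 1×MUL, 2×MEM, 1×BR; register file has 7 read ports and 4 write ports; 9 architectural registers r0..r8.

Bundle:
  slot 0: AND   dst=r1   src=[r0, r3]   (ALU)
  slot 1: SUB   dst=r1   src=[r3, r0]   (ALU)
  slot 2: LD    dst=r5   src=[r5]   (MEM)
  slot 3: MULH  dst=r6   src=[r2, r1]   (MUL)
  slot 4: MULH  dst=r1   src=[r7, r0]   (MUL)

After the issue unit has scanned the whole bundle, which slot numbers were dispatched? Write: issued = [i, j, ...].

issued = [0, 2, 3]

#0 ALU src=r0,r3 dispatched  <A:1 Mu:1 Ld:2 B:1 rd:5 wr:3>
#1 ALU src=r3,r0 held:WAW  <A:1 Mu:1 Ld:2 B:1 rd:5 wr:3>
#2 MEM src=r5 dispatched  <A:1 Mu:1 Ld:1 B:1 rd:4 wr:2>
#3 MUL src=r2,r1 dispatched  <A:1 Mu:0 Ld:1 B:1 rd:2 wr:1>
#4 MUL src=r7,r0 held:FU  <A:1 Mu:0 Ld:1 B:1 rd:2 wr:1>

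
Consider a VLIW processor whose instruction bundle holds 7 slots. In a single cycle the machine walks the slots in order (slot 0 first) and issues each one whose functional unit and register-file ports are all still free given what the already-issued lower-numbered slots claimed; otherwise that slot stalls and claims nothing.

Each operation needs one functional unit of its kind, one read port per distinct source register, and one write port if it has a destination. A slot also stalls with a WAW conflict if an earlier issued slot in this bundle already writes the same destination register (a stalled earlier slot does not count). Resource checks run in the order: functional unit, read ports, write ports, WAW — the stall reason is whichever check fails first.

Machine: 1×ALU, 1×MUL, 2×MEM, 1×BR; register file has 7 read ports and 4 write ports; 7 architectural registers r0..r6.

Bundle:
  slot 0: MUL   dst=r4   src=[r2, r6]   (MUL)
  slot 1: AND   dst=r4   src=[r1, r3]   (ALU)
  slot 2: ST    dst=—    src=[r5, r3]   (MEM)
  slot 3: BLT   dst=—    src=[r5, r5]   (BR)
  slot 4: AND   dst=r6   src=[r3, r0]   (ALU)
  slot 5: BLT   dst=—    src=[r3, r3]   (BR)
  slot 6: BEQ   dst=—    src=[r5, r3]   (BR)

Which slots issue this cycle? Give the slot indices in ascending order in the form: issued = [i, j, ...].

slot 0 (MUL): ISSUE — free A1,Mu0,Ld2,B1 rp5 wp3
slot 1 (ALU): stall WAW — free A1,Mu0,Ld2,B1 rp5 wp3
slot 2 (MEM): ISSUE — free A1,Mu0,Ld1,B1 rp3 wp3
slot 3 (BR): ISSUE — free A1,Mu0,Ld1,B0 rp2 wp3
slot 4 (ALU): ISSUE — free A0,Mu0,Ld1,B0 rp0 wp2
slot 5 (BR): stall FU — free A0,Mu0,Ld1,B0 rp0 wp2
slot 6 (BR): stall FU — free A0,Mu0,Ld1,B0 rp0 wp2

issued = [0, 2, 3, 4]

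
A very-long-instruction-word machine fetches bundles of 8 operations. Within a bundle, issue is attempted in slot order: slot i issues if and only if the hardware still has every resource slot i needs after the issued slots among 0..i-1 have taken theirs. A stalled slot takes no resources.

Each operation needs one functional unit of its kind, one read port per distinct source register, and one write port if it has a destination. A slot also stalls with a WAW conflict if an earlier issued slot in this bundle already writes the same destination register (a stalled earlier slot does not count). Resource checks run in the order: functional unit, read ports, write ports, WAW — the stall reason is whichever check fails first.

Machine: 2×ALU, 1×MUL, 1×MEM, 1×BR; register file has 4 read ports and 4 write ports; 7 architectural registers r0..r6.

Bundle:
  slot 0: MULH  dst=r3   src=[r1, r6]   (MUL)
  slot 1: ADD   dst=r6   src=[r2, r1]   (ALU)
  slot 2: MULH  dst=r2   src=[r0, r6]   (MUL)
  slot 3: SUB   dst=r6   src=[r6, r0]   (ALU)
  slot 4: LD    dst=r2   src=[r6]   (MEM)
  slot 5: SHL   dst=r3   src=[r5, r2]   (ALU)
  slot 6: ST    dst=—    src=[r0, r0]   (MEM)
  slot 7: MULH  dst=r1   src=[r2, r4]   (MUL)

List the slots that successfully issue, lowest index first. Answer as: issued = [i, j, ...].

issued = [0, 1]

(0) want 1×MUL +2rd +1wr — yes → AL2|MU0|ME1|BR1|rd2|wr3
(1) want 1×ALU +2rd +1wr — yes → AL1|MU0|ME1|BR1|rd0|wr2
(2) want 1×MUL +2rd +1wr — FU → AL1|MU0|ME1|BR1|rd0|wr2
(3) want 1×ALU +2rd +1wr — RD_PORT → AL1|MU0|ME1|BR1|rd0|wr2
(4) want 1×MEM +1rd +1wr — RD_PORT → AL1|MU0|ME1|BR1|rd0|wr2
(5) want 1×ALU +2rd +1wr — RD_PORT → AL1|MU0|ME1|BR1|rd0|wr2
(6) want 1×MEM +1rd +0wr — RD_PORT → AL1|MU0|ME1|BR1|rd0|wr2
(7) want 1×MUL +2rd +1wr — FU → AL1|MU0|ME1|BR1|rd0|wr2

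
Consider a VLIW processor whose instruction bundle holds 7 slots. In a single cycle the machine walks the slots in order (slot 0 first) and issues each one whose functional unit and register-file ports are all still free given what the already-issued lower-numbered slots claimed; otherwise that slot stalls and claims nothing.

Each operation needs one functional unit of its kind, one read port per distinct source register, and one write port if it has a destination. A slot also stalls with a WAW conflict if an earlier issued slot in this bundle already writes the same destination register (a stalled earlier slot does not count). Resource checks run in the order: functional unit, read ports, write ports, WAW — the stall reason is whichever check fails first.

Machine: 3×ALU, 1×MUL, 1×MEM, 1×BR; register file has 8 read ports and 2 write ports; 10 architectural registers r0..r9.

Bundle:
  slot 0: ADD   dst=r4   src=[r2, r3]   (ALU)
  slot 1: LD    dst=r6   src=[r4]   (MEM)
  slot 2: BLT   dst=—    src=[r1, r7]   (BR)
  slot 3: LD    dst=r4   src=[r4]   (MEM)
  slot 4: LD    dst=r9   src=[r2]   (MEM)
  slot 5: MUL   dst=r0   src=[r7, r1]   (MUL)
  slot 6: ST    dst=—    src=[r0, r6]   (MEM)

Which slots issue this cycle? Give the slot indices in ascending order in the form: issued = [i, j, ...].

issued = [0, 1, 2]

slot 0 (ALU): ISSUE — free A2,Mu1,Ld1,B1 rp6 wp1
slot 1 (MEM): ISSUE — free A2,Mu1,Ld0,B1 rp5 wp0
slot 2 (BR): ISSUE — free A2,Mu1,Ld0,B0 rp3 wp0
slot 3 (MEM): stall FU — free A2,Mu1,Ld0,B0 rp3 wp0
slot 4 (MEM): stall FU — free A2,Mu1,Ld0,B0 rp3 wp0
slot 5 (MUL): stall WR_PORT — free A2,Mu1,Ld0,B0 rp3 wp0
slot 6 (MEM): stall FU — free A2,Mu1,Ld0,B0 rp3 wp0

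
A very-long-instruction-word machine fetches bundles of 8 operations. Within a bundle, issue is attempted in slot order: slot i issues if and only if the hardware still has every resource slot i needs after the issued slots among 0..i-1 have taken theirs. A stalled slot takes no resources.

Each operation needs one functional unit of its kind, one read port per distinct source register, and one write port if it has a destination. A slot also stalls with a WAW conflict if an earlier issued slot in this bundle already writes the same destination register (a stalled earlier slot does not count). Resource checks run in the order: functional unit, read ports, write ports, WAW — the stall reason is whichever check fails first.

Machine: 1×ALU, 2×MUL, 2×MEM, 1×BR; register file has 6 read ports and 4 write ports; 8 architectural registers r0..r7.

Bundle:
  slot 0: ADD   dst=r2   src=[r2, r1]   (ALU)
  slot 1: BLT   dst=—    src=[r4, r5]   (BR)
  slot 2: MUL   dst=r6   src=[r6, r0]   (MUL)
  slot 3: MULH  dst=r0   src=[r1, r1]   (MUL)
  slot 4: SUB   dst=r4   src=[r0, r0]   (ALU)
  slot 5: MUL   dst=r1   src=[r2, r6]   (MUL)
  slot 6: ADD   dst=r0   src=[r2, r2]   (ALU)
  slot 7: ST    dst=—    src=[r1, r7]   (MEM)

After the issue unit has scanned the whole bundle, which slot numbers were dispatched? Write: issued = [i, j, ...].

issued = [0, 1, 2]

#0 ALU src=r2,r1 dispatched  <A:0 Mu:2 Ld:2 B:1 rd:4 wr:3>
#1 BR src=r4,r5 dispatched  <A:0 Mu:2 Ld:2 B:0 rd:2 wr:3>
#2 MUL src=r6,r0 dispatched  <A:0 Mu:1 Ld:2 B:0 rd:0 wr:2>
#3 MUL src=r1,r1 held:RD_PORT  <A:0 Mu:1 Ld:2 B:0 rd:0 wr:2>
#4 ALU src=r0,r0 held:FU  <A:0 Mu:1 Ld:2 B:0 rd:0 wr:2>
#5 MUL src=r2,r6 held:RD_PORT  <A:0 Mu:1 Ld:2 B:0 rd:0 wr:2>
#6 ALU src=r2,r2 held:FU  <A:0 Mu:1 Ld:2 B:0 rd:0 wr:2>
#7 MEM src=r1,r7 held:RD_PORT  <A:0 Mu:1 Ld:2 B:0 rd:0 wr:2>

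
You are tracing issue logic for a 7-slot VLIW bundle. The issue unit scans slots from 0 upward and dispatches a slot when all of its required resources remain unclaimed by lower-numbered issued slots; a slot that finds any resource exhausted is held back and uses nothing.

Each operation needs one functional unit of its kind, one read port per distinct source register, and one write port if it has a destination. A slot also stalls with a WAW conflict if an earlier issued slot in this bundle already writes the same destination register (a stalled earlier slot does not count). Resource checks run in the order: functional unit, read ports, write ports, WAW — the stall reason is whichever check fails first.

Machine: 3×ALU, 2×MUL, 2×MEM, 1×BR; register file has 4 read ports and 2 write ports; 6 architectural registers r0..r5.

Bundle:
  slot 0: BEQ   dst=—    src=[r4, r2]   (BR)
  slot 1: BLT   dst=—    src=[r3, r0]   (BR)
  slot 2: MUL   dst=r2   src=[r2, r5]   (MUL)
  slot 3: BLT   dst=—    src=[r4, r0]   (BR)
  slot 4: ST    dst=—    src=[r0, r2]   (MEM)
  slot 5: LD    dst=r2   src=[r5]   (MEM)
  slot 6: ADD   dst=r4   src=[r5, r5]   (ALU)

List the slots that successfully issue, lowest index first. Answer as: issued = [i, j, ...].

[0] BR needs rd=2 wr=0: ok; after: ALU=3 MUL=2 MEM=2 BR=0, R=2, W=2
[1] BR needs rd=2 wr=0: FU; after: ALU=3 MUL=2 MEM=2 BR=0, R=2, W=2
[2] MUL needs rd=2 wr=1: ok; after: ALU=3 MUL=1 MEM=2 BR=0, R=0, W=1
[3] BR needs rd=2 wr=0: FU; after: ALU=3 MUL=1 MEM=2 BR=0, R=0, W=1
[4] MEM needs rd=2 wr=0: RD_PORT; after: ALU=3 MUL=1 MEM=2 BR=0, R=0, W=1
[5] MEM needs rd=1 wr=1: RD_PORT; after: ALU=3 MUL=1 MEM=2 BR=0, R=0, W=1
[6] ALU needs rd=1 wr=1: RD_PORT; after: ALU=3 MUL=1 MEM=2 BR=0, R=0, W=1

issued = [0, 2]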